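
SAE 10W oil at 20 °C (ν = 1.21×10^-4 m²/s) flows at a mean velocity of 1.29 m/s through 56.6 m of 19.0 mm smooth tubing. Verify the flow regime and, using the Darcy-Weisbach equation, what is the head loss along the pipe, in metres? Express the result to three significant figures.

h_f ≈ 79.8 m

Re = VD/ν = 1.29·0.01900/1.21×10^-4 = 203 → laminar (Re < 2300)
f = 64/Re = 0.3160
h_f = f(L/D)V²/(2g) = 0.3160·(56.6/0.01900)·1.29²/(2·9.81) = 79.83 m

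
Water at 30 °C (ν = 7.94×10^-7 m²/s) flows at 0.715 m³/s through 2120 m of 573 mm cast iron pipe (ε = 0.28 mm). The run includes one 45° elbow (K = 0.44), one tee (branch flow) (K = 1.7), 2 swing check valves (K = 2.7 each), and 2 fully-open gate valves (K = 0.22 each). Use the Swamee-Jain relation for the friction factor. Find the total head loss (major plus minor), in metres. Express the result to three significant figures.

H_L ≈ 27.7 m

V = 4Q/(πD²) = 2.773 m/s; V²/2g = 0.3918 m
Re = 2.00×10^6, ε/D = 4.89×10^-4 → f = 0.01695 (Swamee-Jain)
Major: h_f = f(L/D)·V²/2g = 0.01695·3700·0.3918 = 24.57 m
Minor: ΣK = 7.98; h_m = ΣK·V²/2g = 3.127 m
Total H_L = 24.57 + 3.127 = 27.70 m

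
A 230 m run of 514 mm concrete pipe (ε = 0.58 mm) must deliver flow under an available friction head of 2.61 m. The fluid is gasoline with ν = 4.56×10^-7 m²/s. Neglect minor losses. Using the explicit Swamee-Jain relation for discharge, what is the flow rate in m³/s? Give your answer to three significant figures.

Swamee-Jain (Type II): Q = -0.965·√(gD⁵h_f/L)·ln[ε/(3.7D) + √(3.17ν²L/(gD³h_f))]
√(gD⁵h_f/L) = √(9.81·0.514⁵·2.61/230) = 0.06320
ε/(3.7D) = 3.05×10^-4; √(3.17ν²L/(gD³h_f)) = 6.60×10^-6
Q = -0.965·0.06320·ln(3.116×10^-4) = 0.4924 m³/s
Check: V = 2.37 m/s, Re = 2.67×10^6, f = 0.02038, h_f = 2.62 m ≈ 2.61 m ✓

Q ≈ 0.492 m³/s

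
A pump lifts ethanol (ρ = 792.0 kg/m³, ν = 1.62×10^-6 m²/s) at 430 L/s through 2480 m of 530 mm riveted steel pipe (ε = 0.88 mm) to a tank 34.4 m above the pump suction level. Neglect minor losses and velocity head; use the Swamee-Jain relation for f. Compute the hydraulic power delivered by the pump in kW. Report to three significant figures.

V = 4Q/(πD²) = 1.949 m/s; Re = 6.38×10^5; ε/D = 0.00166; f = 0.02274
h_f = f(L/D)V²/2g = 20.60 m
Total head H = z + h_f = 34.4 + 20.60 = 55.00 m
P_hyd = ρgQH = 792.0·9.81·0.430·55.00 = 183.7 kW

P_hyd ≈ 184 kW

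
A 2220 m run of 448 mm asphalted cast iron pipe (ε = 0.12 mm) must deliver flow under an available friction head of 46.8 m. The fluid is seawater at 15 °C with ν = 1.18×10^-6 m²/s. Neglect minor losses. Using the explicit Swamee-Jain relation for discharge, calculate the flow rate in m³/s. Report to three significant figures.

Q ≈ 0.551 m³/s

Swamee-Jain (Type II): Q = -0.965·√(gD⁵h_f/L)·ln[ε/(3.7D) + √(3.17ν²L/(gD³h_f))]
√(gD⁵h_f/L) = √(9.81·0.448⁵·46.8/2220) = 0.06109
ε/(3.7D) = 7.24×10^-5; √(3.17ν²L/(gD³h_f)) = 1.54×10^-5
Q = -0.965·0.06109·ln(8.780×10^-5) = 0.5506 m³/s
Check: V = 3.49 m/s, Re = 1.33×10^6, f = 0.01528, h_f = 47.1 m ≈ 46.8 m ✓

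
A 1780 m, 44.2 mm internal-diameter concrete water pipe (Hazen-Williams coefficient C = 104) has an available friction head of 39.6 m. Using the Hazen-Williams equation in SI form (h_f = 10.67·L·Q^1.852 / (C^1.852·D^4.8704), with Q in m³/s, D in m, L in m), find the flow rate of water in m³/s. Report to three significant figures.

Q ≈ 0.00102 m³/s

Rearranging: Q = [h_f·C^1.852·D^4.8704 / (10.67·L)]^(1/1.852)
Q = [39.6·104^1.852·0.0442^4.8704 / (10.67·1780)]^0.540 = 0.001017 m³/s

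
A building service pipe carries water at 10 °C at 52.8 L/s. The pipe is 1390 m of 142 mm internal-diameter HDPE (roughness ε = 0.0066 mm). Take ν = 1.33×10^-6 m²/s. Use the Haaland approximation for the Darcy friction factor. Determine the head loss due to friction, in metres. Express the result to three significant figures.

V = 4Q/(πD²) = 4·0.0528/(π·0.142²) = 3.334 m/s
Re = VD/ν = 3.334·0.142/1.33×10^-6 = 3.56×10^5 → turbulent
ε/D = 0.0066/142 = 4.65×10^-5
Haaland: f = 0.01435
h_f = f(L/D)V²/(2g) = 0.01435·(1390/0.142)·3.334²/(2·9.81) = 79.57 m

h_f ≈ 79.6 m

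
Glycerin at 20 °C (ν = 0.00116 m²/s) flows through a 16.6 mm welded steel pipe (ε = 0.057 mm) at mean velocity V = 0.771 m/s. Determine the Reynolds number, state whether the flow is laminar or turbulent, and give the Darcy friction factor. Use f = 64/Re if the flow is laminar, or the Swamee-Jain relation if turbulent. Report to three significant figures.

Re = VD/ν = 0.7710·0.0166/0.00116 = 11.0
Re < 2300 → laminar → f = 64/Re = 5.801

Re ≈ 11.0; laminar; f = 64/Re ≈ 5.80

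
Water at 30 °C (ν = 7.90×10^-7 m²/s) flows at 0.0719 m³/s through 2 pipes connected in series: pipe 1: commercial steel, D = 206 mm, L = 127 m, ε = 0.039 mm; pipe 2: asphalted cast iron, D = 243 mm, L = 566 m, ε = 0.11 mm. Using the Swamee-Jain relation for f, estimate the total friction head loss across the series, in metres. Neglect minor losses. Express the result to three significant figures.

H ≈ 7.23 m

Pipe 1: V = 2.157 m/s, Re = 5.63×10^5, ε/D = 1.89×10^-4, f = 0.01526, h_1 = f(L/D)V²/2g = 2.231 m
Pipe 2: V = 1.550 m/s, Re = 4.77×10^5, ε/D = 4.53×10^-4, f = 0.01752, h_2 = f(L/D)V²/2g = 4.999 m
Series → Q common, losses add: H = Σh = 7.230 m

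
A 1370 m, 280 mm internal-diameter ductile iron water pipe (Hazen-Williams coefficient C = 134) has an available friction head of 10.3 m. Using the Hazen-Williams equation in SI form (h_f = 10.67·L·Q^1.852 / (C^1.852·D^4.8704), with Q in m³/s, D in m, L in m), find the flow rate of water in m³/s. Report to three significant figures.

Q ≈ 0.0936 m³/s

Rearranging: Q = [h_f·C^1.852·D^4.8704 / (10.67·L)]^(1/1.852)
Q = [10.3·134^1.852·0.280^4.8704 / (10.67·1370)]^0.540 = 0.09360 m³/s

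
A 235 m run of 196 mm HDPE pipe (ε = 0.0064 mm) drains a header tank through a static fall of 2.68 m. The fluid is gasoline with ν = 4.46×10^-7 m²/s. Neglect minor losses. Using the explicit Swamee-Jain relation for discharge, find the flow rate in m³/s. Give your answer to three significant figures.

Q ≈ 0.0561 m³/s

Swamee-Jain (Type II): Q = -0.965·√(gD⁵h_f/L)·ln[ε/(3.7D) + √(3.17ν²L/(gD³h_f))]
√(gD⁵h_f/L) = √(9.81·0.196⁵·2.68/235) = 0.005689
ε/(3.7D) = 8.83×10^-6; √(3.17ν²L/(gD³h_f)) = 2.74×10^-5
Q = -0.965·0.005689·ln(3.618×10^-5) = 0.05614 m³/s
Check: V = 1.86 m/s, Re = 8.18×10^5, f = 0.01268, h_f = 2.68 m ≈ 2.68 m ✓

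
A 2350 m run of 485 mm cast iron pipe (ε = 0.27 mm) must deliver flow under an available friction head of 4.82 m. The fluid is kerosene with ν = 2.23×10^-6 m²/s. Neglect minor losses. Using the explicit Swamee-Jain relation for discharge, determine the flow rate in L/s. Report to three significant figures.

Swamee-Jain (Type II): Q = -0.965·√(gD⁵h_f/L)·ln[ε/(3.7D) + √(3.17ν²L/(gD³h_f))]
√(gD⁵h_f/L) = √(9.81·0.485⁵·4.82/2350) = 0.02324
ε/(3.7D) = 1.50×10^-4; √(3.17ν²L/(gD³h_f)) = 8.29×10^-5
Q = -0.965·0.02324·ln(2.333×10^-4) = 0.1875 m³/s
Check: V = 1.02 m/s, Re = 2.21×10^5, f = 0.01907, h_f = 4.85 m ≈ 4.82 m ✓

Q ≈ 188 L/s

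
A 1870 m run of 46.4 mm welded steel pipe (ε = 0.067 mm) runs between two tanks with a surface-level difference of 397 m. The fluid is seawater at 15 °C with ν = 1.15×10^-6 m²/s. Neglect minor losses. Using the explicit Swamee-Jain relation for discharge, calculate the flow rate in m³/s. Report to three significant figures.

Q ≈ 0.00487 m³/s

Swamee-Jain (Type II): Q = -0.965·√(gD⁵h_f/L)·ln[ε/(3.7D) + √(3.17ν²L/(gD³h_f))]
√(gD⁵h_f/L) = √(9.81·0.0464⁵·397/1870) = 6.693×10^-4
ε/(3.7D) = 3.90×10^-4; √(3.17ν²L/(gD³h_f)) = 1.42×10^-4
Q = -0.965·6.693×10^-4·ln(5.322×10^-4) = 0.004869 m³/s
Check: V = 2.88 m/s, Re = 1.16×10^5, f = 0.02352, h_f = 400 m ≈ 397 m ✓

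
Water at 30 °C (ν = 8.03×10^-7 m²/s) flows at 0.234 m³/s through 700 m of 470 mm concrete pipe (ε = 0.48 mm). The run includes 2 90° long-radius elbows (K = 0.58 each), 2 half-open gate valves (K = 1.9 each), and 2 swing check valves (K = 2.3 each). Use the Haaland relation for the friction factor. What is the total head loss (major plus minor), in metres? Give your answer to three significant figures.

H_L ≈ 3.66 m

V = 4Q/(πD²) = 1.349 m/s; V²/2g = 0.09272 m
Re = 7.89×10^5, ε/D = 0.00102 → f = 0.02011 (Haaland)
Major: h_f = f(L/D)·V²/2g = 0.02011·1489·0.09272 = 2.777 m
Minor: ΣK = 9.56; h_m = ΣK·V²/2g = 0.8864 m
Total H_L = 2.777 + 0.8864 = 3.663 m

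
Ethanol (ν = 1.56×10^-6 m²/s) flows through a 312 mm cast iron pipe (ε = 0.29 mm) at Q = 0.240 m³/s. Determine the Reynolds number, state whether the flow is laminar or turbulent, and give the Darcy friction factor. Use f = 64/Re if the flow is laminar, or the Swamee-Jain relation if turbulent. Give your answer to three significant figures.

Re ≈ 6.28×10^5; turbulent; f ≈ 0.0199

V = 4Q/(πD²) = 3.139 m/s
Re = VD/ν = 3.139·0.312/1.56×10^-6 = 6.28×10^5
Re > 4000 → turbulent; ε/D = 9.29×10^-4
Swamee-Jain: f = 0.01991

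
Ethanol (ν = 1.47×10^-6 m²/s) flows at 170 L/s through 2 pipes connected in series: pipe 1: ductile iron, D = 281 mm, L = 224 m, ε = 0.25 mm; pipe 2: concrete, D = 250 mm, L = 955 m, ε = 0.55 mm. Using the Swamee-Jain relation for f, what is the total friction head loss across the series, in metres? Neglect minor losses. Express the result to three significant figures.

Pipe 1: V = 2.741 m/s, Re = 5.24×10^5, ε/D = 8.90×10^-4, f = 0.01983, h_1 = f(L/D)V²/2g = 6.054 m
Pipe 2: V = 3.463 m/s, Re = 5.89×10^5, ε/D = 0.00220, f = 0.02442, h_2 = f(L/D)V²/2g = 57.02 m
Series → Q common, losses add: H = Σh = 63.08 m

H ≈ 63.1 m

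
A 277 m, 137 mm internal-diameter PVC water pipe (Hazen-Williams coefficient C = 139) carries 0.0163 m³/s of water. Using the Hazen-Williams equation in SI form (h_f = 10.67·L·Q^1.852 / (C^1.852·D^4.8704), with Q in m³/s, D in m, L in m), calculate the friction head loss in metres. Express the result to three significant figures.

h_f = 10.67·277·0.0163^1.852 / (139^1.852·0.137^4.8704) = 2.485 m

h_f ≈ 2.48 m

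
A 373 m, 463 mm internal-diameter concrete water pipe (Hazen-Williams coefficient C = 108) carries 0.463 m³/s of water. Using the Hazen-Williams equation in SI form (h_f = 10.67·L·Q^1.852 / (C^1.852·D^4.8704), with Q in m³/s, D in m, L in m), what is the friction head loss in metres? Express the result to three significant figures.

h_f ≈ 6.97 m

h_f = 10.67·373·0.463^1.852 / (108^1.852·0.463^4.8704) = 6.972 m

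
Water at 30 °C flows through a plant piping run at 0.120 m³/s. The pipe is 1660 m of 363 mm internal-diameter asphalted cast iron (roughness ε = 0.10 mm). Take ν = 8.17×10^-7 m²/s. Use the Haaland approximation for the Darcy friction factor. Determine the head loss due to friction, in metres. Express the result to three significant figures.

V = 4Q/(πD²) = 4·0.120/(π·0.363²) = 1.160 m/s
Re = VD/ν = 1.160·0.363/8.17×10^-7 = 5.15×10^5 → turbulent
ε/D = 0.10/363 = 2.75×10^-4
Haaland: f = 0.01592
h_f = f(L/D)V²/(2g) = 0.01592·(1660/0.363)·1.160²/(2·9.81) = 4.990 m

h_f ≈ 4.99 m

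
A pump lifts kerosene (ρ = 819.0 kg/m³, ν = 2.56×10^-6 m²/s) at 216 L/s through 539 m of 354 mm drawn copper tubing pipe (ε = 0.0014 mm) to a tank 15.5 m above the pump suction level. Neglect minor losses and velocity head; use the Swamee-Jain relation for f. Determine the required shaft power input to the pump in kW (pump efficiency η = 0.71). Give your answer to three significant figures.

V = 4Q/(πD²) = 2.195 m/s; Re = 3.03×10^5; ε/D = 3.95×10^-6; f = 0.01439
h_f = f(L/D)V²/2g = 5.379 m
Total head H = z + h_f = 15.5 + 5.379 = 20.88 m
P_hyd = ρgQH = 819.0·9.81·0.216·20.88 = 36.23 kW
P_shaft = P_hyd/η = 36.23/0.71 = 51.03 kW

P_shaft ≈ 51.0 kW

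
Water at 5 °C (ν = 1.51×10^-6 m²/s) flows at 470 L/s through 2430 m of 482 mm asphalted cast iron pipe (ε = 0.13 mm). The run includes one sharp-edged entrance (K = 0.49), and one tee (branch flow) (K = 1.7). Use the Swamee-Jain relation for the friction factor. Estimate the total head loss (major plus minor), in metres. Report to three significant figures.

H_L ≈ 27.4 m

V = 4Q/(πD²) = 2.576 m/s; V²/2g = 0.3382 m
Re = 8.22×10^5, ε/D = 2.70×10^-4 → f = 0.01563 (Swamee-Jain)
Major: h_f = f(L/D)·V²/2g = 0.01563·5041·0.3382 = 26.65 m
Minor: ΣK = 2.19; h_m = ΣK·V²/2g = 0.7406 m
Total H_L = 26.65 + 0.7406 = 27.39 m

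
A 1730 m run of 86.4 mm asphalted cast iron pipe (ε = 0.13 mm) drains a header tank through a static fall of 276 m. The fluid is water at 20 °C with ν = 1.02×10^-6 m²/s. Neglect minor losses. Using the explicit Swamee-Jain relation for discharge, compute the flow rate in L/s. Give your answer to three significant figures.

Q ≈ 20.3 L/s

Swamee-Jain (Type II): Q = -0.965·√(gD⁵h_f/L)·ln[ε/(3.7D) + √(3.17ν²L/(gD³h_f))]
√(gD⁵h_f/L) = √(9.81·0.0864⁵·276/1730) = 0.002745
ε/(3.7D) = 4.07×10^-4; √(3.17ν²L/(gD³h_f)) = 5.72×10^-5
Q = -0.965·0.002745·ln(4.638×10^-4) = 0.02033 m³/s
Check: V = 3.47 m/s, Re = 2.94×10^5, f = 0.02264, h_f = 278 m ≈ 276 m ✓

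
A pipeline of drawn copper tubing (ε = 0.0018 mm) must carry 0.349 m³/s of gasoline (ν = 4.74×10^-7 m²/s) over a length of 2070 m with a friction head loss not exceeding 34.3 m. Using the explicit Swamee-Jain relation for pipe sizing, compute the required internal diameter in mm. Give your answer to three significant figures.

Swamee-Jain (Type III): D = 0.66·[ε^1.25·(LQ²/(gh_f))^4.75 + ν·Q^9.4·(L/(gh_f))^5.2]^0.04
LQ²/(gh_f) = 0.7493; L/(gh_f) = 6.152
Term 1 = ε^1.25·(…)^4.75 = 1.67×10^-8; Term 2 = ν·Q^9.4·(…)^5.2 = 3.03×10^-7
D = 0.66·(1.67×10^-8 + 3.03×10^-7)^0.04 = 0.3628 m = 363 mm
Check: V = 3.38 m/s, Re = 2.58×10^6, f = 0.01018, h_f = 33.7 m ≈ 34.3 m ✓

D ≈ 363 mm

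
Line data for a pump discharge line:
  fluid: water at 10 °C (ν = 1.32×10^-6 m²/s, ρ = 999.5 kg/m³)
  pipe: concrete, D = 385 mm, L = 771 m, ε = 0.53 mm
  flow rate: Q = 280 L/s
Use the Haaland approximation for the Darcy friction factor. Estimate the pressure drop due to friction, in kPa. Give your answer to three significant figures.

V = 4Q/(πD²) = 4·0.280/(π·0.385²) = 2.405 m/s
Re = VD/ν = 2.405·0.385/1.32×10^-6 = 7.02×10^5 → turbulent
ε/D = 0.53/385 = 0.00138
Haaland: f = 0.02160
h_f = f(L/D)V²/(2g) = 0.02160·(771/0.385)·2.405²/(2·9.81) = 12.75 m
Δp = ρg·h_f = 999.5·9.81·12.75 = 125.1 kPa

Δp ≈ 125 kPa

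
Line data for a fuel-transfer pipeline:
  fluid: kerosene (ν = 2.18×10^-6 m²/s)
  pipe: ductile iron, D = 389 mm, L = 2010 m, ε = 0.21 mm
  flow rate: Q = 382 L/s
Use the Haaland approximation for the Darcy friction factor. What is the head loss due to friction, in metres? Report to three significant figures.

V = 4Q/(πD²) = 4·0.382/(π·0.389²) = 3.214 m/s
Re = VD/ν = 3.214·0.389/2.18×10^-6 = 5.74×10^5 → turbulent
ε/D = 0.21/389 = 5.40×10^-4
Haaland: f = 0.01773
h_f = f(L/D)V²/(2g) = 0.01773·(2010/0.389)·3.214²/(2·9.81) = 48.24 m

h_f ≈ 48.2 m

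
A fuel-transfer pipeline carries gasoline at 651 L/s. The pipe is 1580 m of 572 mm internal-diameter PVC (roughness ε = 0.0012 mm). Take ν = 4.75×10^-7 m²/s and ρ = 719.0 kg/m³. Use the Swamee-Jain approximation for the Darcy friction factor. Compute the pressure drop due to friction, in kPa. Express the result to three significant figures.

V = 4Q/(πD²) = 4·0.651/(π·0.572²) = 2.533 m/s
Re = VD/ν = 2.533·0.572/4.75×10^-7 = 3.05×10^6 → turbulent
ε/D = 0.0012/572 = 2.10×10^-6
Swamee-Jain: f = 0.009808
h_f = f(L/D)V²/(2g) = 0.009808·(1580/0.572)·2.533²/(2·9.81) = 8.863 m
Δp = ρg·h_f = 719.0·9.81·8.863 = 62.51 kPa

Δp ≈ 62.5 kPa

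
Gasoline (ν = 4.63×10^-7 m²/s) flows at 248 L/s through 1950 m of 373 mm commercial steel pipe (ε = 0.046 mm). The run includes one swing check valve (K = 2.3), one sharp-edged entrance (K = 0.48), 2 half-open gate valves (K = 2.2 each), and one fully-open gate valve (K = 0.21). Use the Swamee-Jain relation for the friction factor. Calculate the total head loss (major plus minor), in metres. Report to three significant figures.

H_L ≈ 20.2 m

V = 4Q/(πD²) = 2.270 m/s; V²/2g = 0.2625 m
Re = 1.83×10^6, ε/D = 1.23×10^-4 → f = 0.01332 (Swamee-Jain)
Major: h_f = f(L/D)·V²/2g = 0.01332·5228·0.2625 = 18.29 m
Minor: ΣK = 7.39; h_m = ΣK·V²/2g = 1.940 m
Total H_L = 18.29 + 1.940 = 20.23 m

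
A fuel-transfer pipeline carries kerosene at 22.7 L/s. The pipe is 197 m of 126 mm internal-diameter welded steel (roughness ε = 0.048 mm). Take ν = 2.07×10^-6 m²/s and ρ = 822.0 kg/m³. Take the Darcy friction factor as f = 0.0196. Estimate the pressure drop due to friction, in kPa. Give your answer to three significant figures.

Δp ≈ 41.7 kPa

V = 4Q/(πD²) = 4·0.0227/(π·0.126²) = 1.821 m/s
h_f = f(L/D)V²/(2g) = 0.01960·(197/0.126)·1.821²/(2·9.81) = 5.177 m
Δp = ρg·h_f = 822.0·9.81·5.177 = 41.74 kPa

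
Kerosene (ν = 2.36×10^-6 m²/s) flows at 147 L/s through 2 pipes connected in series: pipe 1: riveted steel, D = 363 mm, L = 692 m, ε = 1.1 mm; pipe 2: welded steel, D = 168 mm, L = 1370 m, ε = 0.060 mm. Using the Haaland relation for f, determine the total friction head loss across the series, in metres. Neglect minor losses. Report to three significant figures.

H ≈ 310 m

Pipe 1: V = 1.420 m/s, Re = 2.18×10^5, ε/D = 0.00303, f = 0.02684, h_1 = f(L/D)V²/2g = 5.261 m
Pipe 2: V = 6.631 m/s, Re = 4.72×10^5, ε/D = 3.57×10^-4, f = 0.01665, h_2 = f(L/D)V²/2g = 304.4 m
Series → Q common, losses add: H = Σh = 309.6 m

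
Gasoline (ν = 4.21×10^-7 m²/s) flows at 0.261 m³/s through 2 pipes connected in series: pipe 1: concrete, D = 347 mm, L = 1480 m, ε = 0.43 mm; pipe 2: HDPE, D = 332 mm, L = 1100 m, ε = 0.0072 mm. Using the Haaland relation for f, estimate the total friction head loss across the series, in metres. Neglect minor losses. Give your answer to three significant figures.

H ≈ 51.1 m

Pipe 1: V = 2.760 m/s, Re = 2.27×10^6, ε/D = 0.00124, f = 0.02084, h_1 = f(L/D)V²/2g = 34.52 m
Pipe 2: V = 3.015 m/s, Re = 2.38×10^6, ε/D = 2.17×10^-5, f = 0.01078, h_2 = f(L/D)V²/2g = 16.55 m
Series → Q common, losses add: H = Σh = 51.06 m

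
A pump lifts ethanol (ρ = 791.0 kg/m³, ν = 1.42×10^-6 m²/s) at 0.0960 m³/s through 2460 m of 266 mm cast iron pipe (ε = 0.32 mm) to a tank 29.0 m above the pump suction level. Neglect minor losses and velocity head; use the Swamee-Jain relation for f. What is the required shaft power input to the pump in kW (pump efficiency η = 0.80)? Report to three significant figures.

V = 4Q/(πD²) = 1.728 m/s; Re = 3.24×10^5; ε/D = 0.00120; f = 0.02149
h_f = f(L/D)V²/2g = 30.23 m
Total head H = z + h_f = 29.0 + 30.23 = 59.23 m
P_hyd = ρgQH = 791.0·9.81·0.0960·59.23 = 44.12 kW
P_shaft = P_hyd/η = 44.12/0.80 = 55.15 kW

P_shaft ≈ 55.1 kW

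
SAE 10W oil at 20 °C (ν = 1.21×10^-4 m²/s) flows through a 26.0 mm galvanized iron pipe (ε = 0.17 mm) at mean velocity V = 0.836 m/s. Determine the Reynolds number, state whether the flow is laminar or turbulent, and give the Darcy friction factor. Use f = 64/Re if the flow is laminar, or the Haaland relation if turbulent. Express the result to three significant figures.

Re ≈ 180; laminar; f = 64/Re ≈ 0.356

Re = VD/ν = 0.8360·0.0260/1.21×10^-4 = 180
Re < 2300 → laminar → f = 64/Re = 0.3563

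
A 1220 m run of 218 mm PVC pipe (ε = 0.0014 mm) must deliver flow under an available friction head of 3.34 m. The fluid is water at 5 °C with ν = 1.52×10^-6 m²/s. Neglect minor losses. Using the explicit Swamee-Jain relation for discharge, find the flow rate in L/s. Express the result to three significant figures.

Swamee-Jain (Type II): Q = -0.965·√(gD⁵h_f/L)·ln[ε/(3.7D) + √(3.17ν²L/(gD³h_f))]
√(gD⁵h_f/L) = √(9.81·0.218⁵·3.34/1220) = 0.003636
ε/(3.7D) = 1.74×10^-6; √(3.17ν²L/(gD³h_f)) = 1.62×10^-4
Q = -0.965·0.003636·ln(1.640×10^-4) = 0.03058 m³/s
Check: V = 0.819 m/s, Re = 1.18×10^5, f = 0.01732, h_f = 3.32 m ≈ 3.34 m ✓

Q ≈ 30.6 L/s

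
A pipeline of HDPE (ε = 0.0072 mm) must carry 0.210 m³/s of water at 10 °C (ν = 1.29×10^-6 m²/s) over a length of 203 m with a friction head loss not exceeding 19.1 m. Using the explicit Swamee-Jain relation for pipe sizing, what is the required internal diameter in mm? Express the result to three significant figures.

Swamee-Jain (Type III): D = 0.66·[ε^1.25·(LQ²/(gh_f))^4.75 + ν·Q^9.4·(L/(gh_f))^5.2]^0.04
LQ²/(gh_f) = 0.04778; L/(gh_f) = 1.083
Term 1 = ε^1.25·(…)^4.75 = 1.99×10^-13; Term 2 = ν·Q^9.4·(…)^5.2 = 8.32×10^-13
D = 0.66·(1.99×10^-13 + 8.32×10^-13)^0.04 = 0.2188 m = 219 mm
Check: V = 5.58 m/s, Re = 9.47×10^5, f = 0.01244, h_f = 18.3 m ≈ 19.1 m ✓

D ≈ 219 mm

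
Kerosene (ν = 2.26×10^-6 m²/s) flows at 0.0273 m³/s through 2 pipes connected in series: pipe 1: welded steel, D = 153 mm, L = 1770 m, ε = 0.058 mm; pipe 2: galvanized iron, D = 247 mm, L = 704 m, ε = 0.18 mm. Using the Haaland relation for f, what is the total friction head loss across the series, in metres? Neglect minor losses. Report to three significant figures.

H ≈ 26.4 m

Pipe 1: V = 1.485 m/s, Re = 1.01×10^5, ε/D = 3.79×10^-4, f = 0.01953, h_1 = f(L/D)V²/2g = 25.40 m
Pipe 2: V = 0.5697 m/s, Re = 6.23×10^4, ε/D = 7.29×10^-4, f = 0.02223, h_2 = f(L/D)V²/2g = 1.048 m
Series → Q common, losses add: H = Σh = 26.44 m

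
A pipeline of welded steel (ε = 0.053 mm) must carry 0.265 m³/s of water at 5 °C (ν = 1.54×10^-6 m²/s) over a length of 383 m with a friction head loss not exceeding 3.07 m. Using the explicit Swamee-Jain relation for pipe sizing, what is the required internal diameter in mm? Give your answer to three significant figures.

Swamee-Jain (Type III): D = 0.66·[ε^1.25·(LQ²/(gh_f))^4.75 + ν·Q^9.4·(L/(gh_f))^5.2]^0.04
LQ²/(gh_f) = 0.8931; L/(gh_f) = 12.72
Term 1 = ε^1.25·(…)^4.75 = 2.64×10^-6; Term 2 = ν·Q^9.4·(…)^5.2 = 3.23×10^-6
D = 0.66·(2.64×10^-6 + 3.23×10^-6)^0.04 = 0.4077 m = 408 mm
Check: V = 2.03 m/s, Re = 5.37×10^5, f = 0.01470, h_f = 2.90 m ≈ 3.07 m ✓

D ≈ 408 mm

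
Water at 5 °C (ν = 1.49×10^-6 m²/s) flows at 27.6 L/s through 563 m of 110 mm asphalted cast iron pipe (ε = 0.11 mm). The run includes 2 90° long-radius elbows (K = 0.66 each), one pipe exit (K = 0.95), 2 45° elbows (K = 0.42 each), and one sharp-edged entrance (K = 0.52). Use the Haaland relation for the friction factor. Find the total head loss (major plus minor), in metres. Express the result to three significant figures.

H_L ≈ 47.4 m

V = 4Q/(πD²) = 2.904 m/s; V²/2g = 0.4299 m
Re = 2.14×10^5, ε/D = 0.00100 → f = 0.02084 (Haaland)
Major: h_f = f(L/D)·V²/2g = 0.02084·5118·0.4299 = 45.85 m
Minor: ΣK = 3.63; h_m = ΣK·V²/2g = 1.561 m
Total H_L = 45.85 + 1.561 = 47.41 m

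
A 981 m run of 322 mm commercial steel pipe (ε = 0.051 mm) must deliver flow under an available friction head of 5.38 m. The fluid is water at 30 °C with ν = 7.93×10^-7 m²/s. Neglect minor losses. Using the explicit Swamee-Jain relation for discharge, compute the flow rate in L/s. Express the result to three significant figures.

Swamee-Jain (Type II): Q = -0.965·√(gD⁵h_f/L)·ln[ε/(3.7D) + √(3.17ν²L/(gD³h_f))]
√(gD⁵h_f/L) = √(9.81·0.322⁵·5.38/981) = 0.01365
ε/(3.7D) = 4.28×10^-5; √(3.17ν²L/(gD³h_f)) = 3.33×10^-5
Q = -0.965·0.01365·ln(7.612×10^-5) = 0.1249 m³/s
Check: V = 1.53 m/s, Re = 6.23×10^5, f = 0.01481, h_f = 5.41 m ≈ 5.38 m ✓

Q ≈ 125 L/s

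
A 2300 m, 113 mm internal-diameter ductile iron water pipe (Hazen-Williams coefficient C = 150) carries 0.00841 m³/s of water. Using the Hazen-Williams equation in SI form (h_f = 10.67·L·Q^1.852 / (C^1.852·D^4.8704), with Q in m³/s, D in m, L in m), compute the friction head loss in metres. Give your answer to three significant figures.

h_f ≈ 13.4 m

h_f = 10.67·2300·0.00841^1.852 / (150^1.852·0.113^4.8704) = 13.44 m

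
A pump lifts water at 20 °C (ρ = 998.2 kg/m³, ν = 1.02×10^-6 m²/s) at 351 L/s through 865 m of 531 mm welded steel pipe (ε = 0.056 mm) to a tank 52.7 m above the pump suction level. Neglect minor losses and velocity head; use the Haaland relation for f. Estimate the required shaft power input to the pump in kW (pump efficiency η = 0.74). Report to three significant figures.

P_shaft ≈ 258 kW

V = 4Q/(πD²) = 1.585 m/s; Re = 8.25×10^5; ε/D = 1.05×10^-4; f = 0.01362
h_f = f(L/D)V²/2g = 2.841 m
Total head H = z + h_f = 52.7 + 2.841 = 55.54 m
P_hyd = ρgQH = 998.2·9.81·0.351·55.54 = 190.9 kW
P_shaft = P_hyd/η = 190.9/0.74 = 258.0 kW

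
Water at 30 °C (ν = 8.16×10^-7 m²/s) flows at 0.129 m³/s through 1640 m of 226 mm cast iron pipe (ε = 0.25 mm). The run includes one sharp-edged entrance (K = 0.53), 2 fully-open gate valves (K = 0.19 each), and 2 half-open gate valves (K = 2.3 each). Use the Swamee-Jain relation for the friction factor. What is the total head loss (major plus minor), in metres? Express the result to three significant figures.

H_L ≈ 81.5 m

V = 4Q/(πD²) = 3.216 m/s; V²/2g = 0.5271 m
Re = 8.91×10^5, ε/D = 0.00111 → f = 0.02054 (Swamee-Jain)
Major: h_f = f(L/D)·V²/2g = 0.02054·7257·0.5271 = 78.55 m
Minor: ΣK = 5.51; h_m = ΣK·V²/2g = 2.904 m
Total H_L = 78.55 + 2.904 = 81.45 m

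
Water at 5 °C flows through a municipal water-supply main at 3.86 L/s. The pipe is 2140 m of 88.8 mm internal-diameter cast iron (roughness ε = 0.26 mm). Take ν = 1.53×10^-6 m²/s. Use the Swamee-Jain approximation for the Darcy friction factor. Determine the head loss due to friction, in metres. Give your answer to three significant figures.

V = 4Q/(πD²) = 4·0.00386/(π·0.0888²) = 0.6233 m/s
Re = VD/ν = 0.6233·0.0888/1.53×10^-6 = 3.62×10^4 → turbulent
ε/D = 0.26/88.8 = 0.00293
Swamee-Jain: f = 0.02962
h_f = f(L/D)V²/(2g) = 0.02962·(2140/0.0888)·0.6233²/(2·9.81) = 14.14 m

h_f ≈ 14.1 m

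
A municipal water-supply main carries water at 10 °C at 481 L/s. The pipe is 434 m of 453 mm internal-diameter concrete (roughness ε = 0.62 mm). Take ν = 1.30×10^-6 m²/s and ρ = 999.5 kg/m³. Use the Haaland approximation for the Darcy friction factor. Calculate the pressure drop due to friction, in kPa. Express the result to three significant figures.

V = 4Q/(πD²) = 4·0.481/(π·0.453²) = 2.984 m/s
Re = VD/ν = 2.984·0.453/1.30×10^-6 = 1.04×10^6 → turbulent
ε/D = 0.62/453 = 0.00137
Haaland: f = 0.02147
h_f = f(L/D)V²/(2g) = 0.02147·(434/0.453)·2.984²/(2·9.81) = 9.339 m
Δp = ρg·h_f = 999.5·9.81·9.339 = 91.57 kPa

Δp ≈ 91.6 kPa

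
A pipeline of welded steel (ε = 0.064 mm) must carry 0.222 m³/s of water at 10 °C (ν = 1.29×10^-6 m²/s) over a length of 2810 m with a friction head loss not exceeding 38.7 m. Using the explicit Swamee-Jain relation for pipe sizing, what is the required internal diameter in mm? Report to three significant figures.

D ≈ 343 mm

Swamee-Jain (Type III): D = 0.66·[ε^1.25·(LQ²/(gh_f))^4.75 + ν·Q^9.4·(L/(gh_f))^5.2]^0.04
LQ²/(gh_f) = 0.3648; L/(gh_f) = 7.402
Term 1 = ε^1.25·(…)^4.75 = 4.76×10^-8; Term 2 = ν·Q^9.4·(…)^5.2 = 3.07×10^-8
D = 0.66·(4.76×10^-8 + 3.07×10^-8)^0.04 = 0.3430 m = 343 mm
Check: V = 2.40 m/s, Re = 6.39×10^5, f = 0.01507, h_f = 36.3 m ≈ 38.7 m ✓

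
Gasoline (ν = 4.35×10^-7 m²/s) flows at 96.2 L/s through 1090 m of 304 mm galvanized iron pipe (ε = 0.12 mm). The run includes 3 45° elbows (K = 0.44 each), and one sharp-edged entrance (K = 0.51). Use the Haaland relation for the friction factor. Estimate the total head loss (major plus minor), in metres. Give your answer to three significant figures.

V = 4Q/(πD²) = 1.325 m/s; V²/2g = 0.08953 m
Re = 9.26×10^5, ε/D = 3.95×10^-4 → f = 0.01644 (Haaland)
Major: h_f = f(L/D)·V²/2g = 0.01644·3586·0.08953 = 5.277 m
Minor: ΣK = 1.83; h_m = ΣK·V²/2g = 0.1638 m
Total H_L = 5.277 + 0.1638 = 5.441 m

H_L ≈ 5.44 m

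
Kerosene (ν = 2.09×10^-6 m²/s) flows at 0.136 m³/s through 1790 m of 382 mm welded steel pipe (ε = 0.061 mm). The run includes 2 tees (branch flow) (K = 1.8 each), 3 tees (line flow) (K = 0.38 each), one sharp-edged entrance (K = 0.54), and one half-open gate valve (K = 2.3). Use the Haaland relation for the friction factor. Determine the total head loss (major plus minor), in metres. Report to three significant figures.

V = 4Q/(πD²) = 1.187 m/s; V²/2g = 0.07177 m
Re = 2.17×10^5, ε/D = 1.60×10^-4 → f = 0.01641 (Haaland)
Major: h_f = f(L/D)·V²/2g = 0.01641·4686·0.07177 = 5.520 m
Minor: ΣK = 7.58; h_m = ΣK·V²/2g = 0.5440 m
Total H_L = 5.520 + 0.5440 = 6.064 m

H_L ≈ 6.06 m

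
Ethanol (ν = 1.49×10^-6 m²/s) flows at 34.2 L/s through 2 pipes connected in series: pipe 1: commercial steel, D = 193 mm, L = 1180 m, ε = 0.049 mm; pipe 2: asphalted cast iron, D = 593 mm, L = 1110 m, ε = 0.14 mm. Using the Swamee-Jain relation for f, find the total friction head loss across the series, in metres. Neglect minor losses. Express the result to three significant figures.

H ≈ 7.75 m

Pipe 1: V = 1.169 m/s, Re = 1.51×10^5, ε/D = 2.54×10^-4, f = 0.01813, h_1 = f(L/D)V²/2g = 7.722 m
Pipe 2: V = 0.1238 m/s, Re = 4.93×10^4, ε/D = 2.36×10^-4, f = 0.02175, h_2 = f(L/D)V²/2g = 0.03182 m
Series → Q common, losses add: H = Σh = 7.754 m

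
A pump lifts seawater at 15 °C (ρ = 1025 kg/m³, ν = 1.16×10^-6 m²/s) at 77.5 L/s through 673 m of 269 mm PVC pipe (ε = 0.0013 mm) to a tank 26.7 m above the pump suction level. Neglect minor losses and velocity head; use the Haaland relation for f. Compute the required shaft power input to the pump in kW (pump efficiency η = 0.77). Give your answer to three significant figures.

P_shaft ≈ 30.4 kW

V = 4Q/(πD²) = 1.364 m/s; Re = 3.16×10^5; ε/D = 4.83×10^-6; f = 0.01424
h_f = f(L/D)V²/2g = 3.377 m
Total head H = z + h_f = 26.7 + 3.377 = 30.08 m
P_hyd = ρgQH = 1025·9.81·0.0775·30.08 = 23.44 kW
P_shaft = P_hyd/η = 23.44/0.77 = 30.44 kW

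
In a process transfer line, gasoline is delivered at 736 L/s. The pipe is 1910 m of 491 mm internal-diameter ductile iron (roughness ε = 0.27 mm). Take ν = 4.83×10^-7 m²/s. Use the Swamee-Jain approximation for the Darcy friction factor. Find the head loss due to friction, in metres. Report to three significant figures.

V = 4Q/(πD²) = 4·0.736/(π·0.491²) = 3.887 m/s
Re = VD/ν = 3.887·0.491/4.83×10^-7 = 3.95×10^6 → turbulent
ε/D = 0.27/491 = 5.50×10^-4
Swamee-Jain: f = 0.01723
h_f = f(L/D)V²/(2g) = 0.01723·(1910/0.491)·3.887²/(2·9.81) = 51.62 m

h_f ≈ 51.6 m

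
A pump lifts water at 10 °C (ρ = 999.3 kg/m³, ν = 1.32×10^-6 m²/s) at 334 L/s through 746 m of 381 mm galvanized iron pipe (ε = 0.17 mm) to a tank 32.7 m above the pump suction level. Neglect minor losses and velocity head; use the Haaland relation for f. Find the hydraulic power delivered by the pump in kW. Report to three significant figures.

V = 4Q/(πD²) = 2.930 m/s; Re = 8.46×10^5; ε/D = 4.46×10^-4; f = 0.01687
h_f = f(L/D)V²/2g = 14.45 m
Total head H = z + h_f = 32.7 + 14.45 = 47.15 m
P_hyd = ρgQH = 999.3·9.81·0.334·47.15 = 154.4 kW

P_hyd ≈ 154 kW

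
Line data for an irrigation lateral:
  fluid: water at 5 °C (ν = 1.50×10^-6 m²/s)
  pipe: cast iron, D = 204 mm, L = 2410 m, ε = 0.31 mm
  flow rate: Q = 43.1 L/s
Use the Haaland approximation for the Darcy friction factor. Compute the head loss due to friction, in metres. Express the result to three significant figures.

V = 4Q/(πD²) = 4·0.0431/(π·0.204²) = 1.319 m/s
Re = VD/ν = 1.319·0.204/1.50×10^-6 = 1.79×10^5 → turbulent
ε/D = 0.31/204 = 0.00152
Haaland: f = 0.02289
h_f = f(L/D)V²/(2g) = 0.02289·(2410/0.204)·1.319²/(2·9.81) = 23.96 m

h_f ≈ 24.0 m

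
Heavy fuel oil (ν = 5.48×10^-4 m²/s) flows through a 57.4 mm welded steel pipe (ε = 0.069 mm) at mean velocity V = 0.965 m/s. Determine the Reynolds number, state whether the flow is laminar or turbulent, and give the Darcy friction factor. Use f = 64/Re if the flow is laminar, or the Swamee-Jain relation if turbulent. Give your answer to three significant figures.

Re = VD/ν = 0.9650·0.0574/5.48×10^-4 = 101
Re < 2300 → laminar → f = 64/Re = 0.6332

Re ≈ 101; laminar; f = 64/Re ≈ 0.633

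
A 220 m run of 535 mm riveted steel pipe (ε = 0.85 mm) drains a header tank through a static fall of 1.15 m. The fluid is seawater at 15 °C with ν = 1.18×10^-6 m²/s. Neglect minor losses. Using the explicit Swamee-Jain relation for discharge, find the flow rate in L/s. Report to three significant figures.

Q ≈ 352 L/s

Swamee-Jain (Type II): Q = -0.965·√(gD⁵h_f/L)·ln[ε/(3.7D) + √(3.17ν²L/(gD³h_f))]
√(gD⁵h_f/L) = √(9.81·0.535⁵·1.15/220) = 0.04741
ε/(3.7D) = 4.29×10^-4; √(3.17ν²L/(gD³h_f)) = 2.37×10^-5
Q = -0.965·0.04741·ln(4.531×10^-4) = 0.3522 m³/s
Check: V = 1.57 m/s, Re = 7.10×10^5, f = 0.02245, h_f = 1.16 m ≈ 1.15 m ✓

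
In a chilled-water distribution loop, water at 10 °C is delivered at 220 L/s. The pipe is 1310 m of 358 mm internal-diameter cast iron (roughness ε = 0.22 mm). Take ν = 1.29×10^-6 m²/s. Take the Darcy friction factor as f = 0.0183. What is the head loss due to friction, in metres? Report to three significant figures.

V = 4Q/(πD²) = 4·0.220/(π·0.358²) = 2.186 m/s
h_f = f(L/D)V²/(2g) = 0.01830·(1310/0.358)·2.186²/(2·9.81) = 16.30 m

h_f ≈ 16.3 m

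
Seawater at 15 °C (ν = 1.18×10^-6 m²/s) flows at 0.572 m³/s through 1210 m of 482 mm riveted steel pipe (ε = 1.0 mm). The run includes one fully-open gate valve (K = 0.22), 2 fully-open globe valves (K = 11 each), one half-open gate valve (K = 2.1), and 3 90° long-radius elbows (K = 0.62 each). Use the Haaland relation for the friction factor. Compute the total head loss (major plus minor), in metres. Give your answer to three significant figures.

H_L ≈ 43.1 m

V = 4Q/(πD²) = 3.135 m/s; V²/2g = 0.5009 m
Re = 1.28×10^6, ε/D = 0.00207 → f = 0.02382 (Haaland)
Major: h_f = f(L/D)·V²/2g = 0.02382·2510·0.5009 = 29.95 m
Minor: ΣK = 26.2; h_m = ΣK·V²/2g = 13.11 m
Total H_L = 29.95 + 13.11 = 43.07 m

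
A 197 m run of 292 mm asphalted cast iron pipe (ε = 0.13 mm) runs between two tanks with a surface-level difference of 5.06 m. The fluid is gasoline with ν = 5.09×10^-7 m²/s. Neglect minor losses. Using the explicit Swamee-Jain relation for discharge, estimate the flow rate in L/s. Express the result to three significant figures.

Q ≈ 199 L/s

Swamee-Jain (Type II): Q = -0.965·√(gD⁵h_f/L)·ln[ε/(3.7D) + √(3.17ν²L/(gD³h_f))]
√(gD⁵h_f/L) = √(9.81·0.292⁵·5.06/197) = 0.02313
ε/(3.7D) = 1.20×10^-4; √(3.17ν²L/(gD³h_f)) = 1.14×10^-5
Q = -0.965·0.02313·ln(1.318×10^-4) = 0.1994 m³/s
Check: V = 2.98 m/s, Re = 1.71×10^6, f = 0.01668, h_f = 5.09 m ≈ 5.06 m ✓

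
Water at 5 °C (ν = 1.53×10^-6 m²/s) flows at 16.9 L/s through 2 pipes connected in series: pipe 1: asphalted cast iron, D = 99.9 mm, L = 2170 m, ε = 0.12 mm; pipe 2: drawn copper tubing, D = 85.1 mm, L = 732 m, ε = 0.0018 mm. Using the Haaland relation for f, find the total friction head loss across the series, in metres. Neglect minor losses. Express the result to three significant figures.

Pipe 1: V = 2.156 m/s, Re = 1.41×10^5, ε/D = 0.00120, f = 0.02210, h_1 = f(L/D)V²/2g = 113.7 m
Pipe 2: V = 2.971 m/s, Re = 1.65×10^5, ε/D = 2.12×10^-5, f = 0.01621, h_2 = f(L/D)V²/2g = 62.73 m
Series → Q common, losses add: H = Σh = 176.5 m

H ≈ 176 m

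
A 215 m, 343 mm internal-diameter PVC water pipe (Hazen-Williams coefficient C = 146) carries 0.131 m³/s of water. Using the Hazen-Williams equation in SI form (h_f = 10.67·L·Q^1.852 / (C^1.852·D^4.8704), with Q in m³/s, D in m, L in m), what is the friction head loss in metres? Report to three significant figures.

h_f = 10.67·215·0.131^1.852 / (146^1.852·0.343^4.8704) = 0.9566 m

h_f ≈ 0.957 m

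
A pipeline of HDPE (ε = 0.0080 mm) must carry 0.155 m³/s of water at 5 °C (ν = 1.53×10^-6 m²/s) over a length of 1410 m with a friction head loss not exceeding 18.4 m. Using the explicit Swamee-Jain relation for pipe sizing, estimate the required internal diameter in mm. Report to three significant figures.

Swamee-Jain (Type III): D = 0.66·[ε^1.25·(LQ²/(gh_f))^4.75 + ν·Q^9.4·(L/(gh_f))^5.2]^0.04
LQ²/(gh_f) = 0.1877; L/(gh_f) = 7.811
Term 1 = ε^1.25·(…)^4.75 = 1.50×10^-10; Term 2 = ν·Q^9.4·(…)^5.2 = 1.64×10^-9
D = 0.66·(1.50×10^-10 + 1.64×10^-9)^0.04 = 0.2949 m = 295 mm
Check: V = 2.27 m/s, Re = 4.37×10^5, f = 0.01380, h_f = 17.3 m ≈ 18.4 m ✓

D ≈ 295 mm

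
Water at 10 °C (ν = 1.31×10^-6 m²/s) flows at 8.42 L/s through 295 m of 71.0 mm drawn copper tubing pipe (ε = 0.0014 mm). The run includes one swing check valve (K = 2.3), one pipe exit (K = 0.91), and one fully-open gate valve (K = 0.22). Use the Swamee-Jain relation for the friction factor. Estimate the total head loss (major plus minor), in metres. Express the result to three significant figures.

H_L ≈ 17.5 m

V = 4Q/(πD²) = 2.127 m/s; V²/2g = 0.2305 m
Re = 1.15×10^5, ε/D = 1.97×10^-5 → f = 0.01747 (Swamee-Jain)
Major: h_f = f(L/D)·V²/2g = 0.01747·4155·0.2305 = 16.74 m
Minor: ΣK = 3.43; h_m = ΣK·V²/2g = 0.7907 m
Total H_L = 16.74 + 0.7907 = 17.53 m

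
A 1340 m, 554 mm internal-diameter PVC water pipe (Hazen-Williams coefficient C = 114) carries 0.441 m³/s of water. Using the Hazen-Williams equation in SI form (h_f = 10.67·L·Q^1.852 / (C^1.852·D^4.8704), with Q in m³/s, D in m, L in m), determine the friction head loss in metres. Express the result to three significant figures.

h_f ≈ 8.64 m

h_f = 10.67·1340·0.441^1.852 / (114^1.852·0.554^4.8704) = 8.642 m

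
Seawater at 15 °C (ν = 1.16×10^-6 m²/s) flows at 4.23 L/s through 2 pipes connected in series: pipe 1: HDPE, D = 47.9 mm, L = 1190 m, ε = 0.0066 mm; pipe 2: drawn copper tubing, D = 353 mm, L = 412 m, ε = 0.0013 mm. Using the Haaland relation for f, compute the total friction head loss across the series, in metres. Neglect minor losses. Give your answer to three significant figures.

Pipe 1: V = 2.347 m/s, Re = 9.69×10^4, ε/D = 1.38×10^-4, f = 0.01855, h_1 = f(L/D)V²/2g = 129.4 m
Pipe 2: V = 0.04322 m/s, Re = 1.32×10^4, ε/D = 3.68×10^-6, f = 0.02869, h_2 = f(L/D)V²/2g = 0.003188 m
Series → Q common, losses add: H = Σh = 129.4 m

H ≈ 129 m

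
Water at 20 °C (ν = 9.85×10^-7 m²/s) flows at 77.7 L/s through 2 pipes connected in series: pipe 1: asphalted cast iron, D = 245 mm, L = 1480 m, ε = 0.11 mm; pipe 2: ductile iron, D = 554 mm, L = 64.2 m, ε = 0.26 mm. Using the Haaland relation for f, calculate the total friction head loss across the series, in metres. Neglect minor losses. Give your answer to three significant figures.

Pipe 1: V = 1.648 m/s, Re = 4.10×10^5, ε/D = 4.49×10^-4, f = 0.01742, h_1 = f(L/D)V²/2g = 14.57 m
Pipe 2: V = 0.3223 m/s, Re = 1.81×10^5, ε/D = 4.69×10^-4, f = 0.01864, h_2 = f(L/D)V²/2g = 0.01144 m
Series → Q common, losses add: H = Σh = 14.58 m

H ≈ 14.6 m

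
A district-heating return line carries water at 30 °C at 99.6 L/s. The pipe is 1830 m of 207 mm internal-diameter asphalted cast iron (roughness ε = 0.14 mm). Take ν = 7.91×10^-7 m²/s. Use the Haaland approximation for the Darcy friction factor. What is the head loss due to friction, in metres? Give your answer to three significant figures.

V = 4Q/(πD²) = 4·0.0996/(π·0.207²) = 2.960 m/s
Re = VD/ν = 2.960·0.207/7.91×10^-7 = 7.75×10^5 → turbulent
ε/D = 0.14/207 = 6.76×10^-4
Haaland: f = 0.01838
h_f = f(L/D)V²/(2g) = 0.01838·(1830/0.207)·2.960²/(2·9.81) = 72.54 m

h_f ≈ 72.5 m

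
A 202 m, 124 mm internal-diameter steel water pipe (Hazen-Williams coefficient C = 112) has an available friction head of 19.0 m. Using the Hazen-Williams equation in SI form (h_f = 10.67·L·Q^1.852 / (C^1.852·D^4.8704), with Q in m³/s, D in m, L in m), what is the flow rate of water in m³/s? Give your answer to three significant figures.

Q ≈ 0.0359 m³/s

Rearranging: Q = [h_f·C^1.852·D^4.8704 / (10.67·L)]^(1/1.852)
Q = [19.0·112^1.852·0.124^4.8704 / (10.67·202)]^0.540 = 0.03594 m³/s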